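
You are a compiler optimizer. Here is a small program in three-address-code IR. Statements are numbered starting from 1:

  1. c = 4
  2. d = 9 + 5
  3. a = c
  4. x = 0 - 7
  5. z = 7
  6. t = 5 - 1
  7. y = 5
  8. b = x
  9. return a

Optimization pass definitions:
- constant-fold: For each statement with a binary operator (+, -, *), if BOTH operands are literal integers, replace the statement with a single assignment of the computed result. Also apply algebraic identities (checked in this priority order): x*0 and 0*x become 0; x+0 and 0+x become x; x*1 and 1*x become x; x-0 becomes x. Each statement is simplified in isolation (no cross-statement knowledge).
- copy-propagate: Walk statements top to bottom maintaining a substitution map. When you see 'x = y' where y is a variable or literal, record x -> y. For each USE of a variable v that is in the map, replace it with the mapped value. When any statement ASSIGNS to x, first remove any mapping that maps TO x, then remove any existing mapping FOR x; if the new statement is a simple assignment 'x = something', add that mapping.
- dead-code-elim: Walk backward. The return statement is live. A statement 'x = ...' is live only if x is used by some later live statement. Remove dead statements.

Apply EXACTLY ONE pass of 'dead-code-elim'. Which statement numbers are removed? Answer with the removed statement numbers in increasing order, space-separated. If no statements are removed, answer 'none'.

Answer: 2 4 5 6 7 8

Derivation:
Backward liveness scan:
Stmt 1 'c = 4': KEEP (c is live); live-in = []
Stmt 2 'd = 9 + 5': DEAD (d not in live set ['c'])
Stmt 3 'a = c': KEEP (a is live); live-in = ['c']
Stmt 4 'x = 0 - 7': DEAD (x not in live set ['a'])
Stmt 5 'z = 7': DEAD (z not in live set ['a'])
Stmt 6 't = 5 - 1': DEAD (t not in live set ['a'])
Stmt 7 'y = 5': DEAD (y not in live set ['a'])
Stmt 8 'b = x': DEAD (b not in live set ['a'])
Stmt 9 'return a': KEEP (return); live-in = ['a']
Removed statement numbers: [2, 4, 5, 6, 7, 8]
Surviving IR:
  c = 4
  a = c
  return a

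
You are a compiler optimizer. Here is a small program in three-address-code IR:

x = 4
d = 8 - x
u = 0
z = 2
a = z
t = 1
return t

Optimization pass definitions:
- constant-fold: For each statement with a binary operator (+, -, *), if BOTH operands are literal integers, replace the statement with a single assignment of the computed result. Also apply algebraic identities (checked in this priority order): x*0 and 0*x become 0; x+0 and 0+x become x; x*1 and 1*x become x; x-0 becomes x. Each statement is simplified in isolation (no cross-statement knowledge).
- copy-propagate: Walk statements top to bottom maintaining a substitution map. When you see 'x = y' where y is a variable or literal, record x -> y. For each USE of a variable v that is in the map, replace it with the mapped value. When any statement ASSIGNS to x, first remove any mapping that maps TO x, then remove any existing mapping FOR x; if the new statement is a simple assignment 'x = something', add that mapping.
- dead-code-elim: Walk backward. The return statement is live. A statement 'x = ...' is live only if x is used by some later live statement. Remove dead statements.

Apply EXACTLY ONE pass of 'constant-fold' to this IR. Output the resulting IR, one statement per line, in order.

Answer: x = 4
d = 8 - x
u = 0
z = 2
a = z
t = 1
return t

Derivation:
Applying constant-fold statement-by-statement:
  [1] x = 4  (unchanged)
  [2] d = 8 - x  (unchanged)
  [3] u = 0  (unchanged)
  [4] z = 2  (unchanged)
  [5] a = z  (unchanged)
  [6] t = 1  (unchanged)
  [7] return t  (unchanged)
Result (7 stmts):
  x = 4
  d = 8 - x
  u = 0
  z = 2
  a = z
  t = 1
  return t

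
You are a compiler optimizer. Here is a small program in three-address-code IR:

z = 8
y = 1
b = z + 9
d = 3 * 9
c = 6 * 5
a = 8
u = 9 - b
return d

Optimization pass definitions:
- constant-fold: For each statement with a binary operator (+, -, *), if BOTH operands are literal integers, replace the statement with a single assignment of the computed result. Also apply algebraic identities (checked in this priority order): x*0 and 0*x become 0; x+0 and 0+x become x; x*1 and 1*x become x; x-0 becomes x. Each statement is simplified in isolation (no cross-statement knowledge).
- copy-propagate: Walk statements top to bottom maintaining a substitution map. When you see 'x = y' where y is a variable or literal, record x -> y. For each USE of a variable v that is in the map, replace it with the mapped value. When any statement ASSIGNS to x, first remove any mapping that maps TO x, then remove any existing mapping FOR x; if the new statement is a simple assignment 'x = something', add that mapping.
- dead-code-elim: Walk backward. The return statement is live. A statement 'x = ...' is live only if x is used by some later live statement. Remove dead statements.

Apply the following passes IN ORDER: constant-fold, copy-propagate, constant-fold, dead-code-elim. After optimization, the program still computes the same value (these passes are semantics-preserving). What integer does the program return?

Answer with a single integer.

Answer: 27

Derivation:
Initial IR:
  z = 8
  y = 1
  b = z + 9
  d = 3 * 9
  c = 6 * 5
  a = 8
  u = 9 - b
  return d
After constant-fold (8 stmts):
  z = 8
  y = 1
  b = z + 9
  d = 27
  c = 30
  a = 8
  u = 9 - b
  return d
After copy-propagate (8 stmts):
  z = 8
  y = 1
  b = 8 + 9
  d = 27
  c = 30
  a = 8
  u = 9 - b
  return 27
After constant-fold (8 stmts):
  z = 8
  y = 1
  b = 17
  d = 27
  c = 30
  a = 8
  u = 9 - b
  return 27
After dead-code-elim (1 stmts):
  return 27
Evaluate:
  z = 8  =>  z = 8
  y = 1  =>  y = 1
  b = z + 9  =>  b = 17
  d = 3 * 9  =>  d = 27
  c = 6 * 5  =>  c = 30
  a = 8  =>  a = 8
  u = 9 - b  =>  u = -8
  return d = 27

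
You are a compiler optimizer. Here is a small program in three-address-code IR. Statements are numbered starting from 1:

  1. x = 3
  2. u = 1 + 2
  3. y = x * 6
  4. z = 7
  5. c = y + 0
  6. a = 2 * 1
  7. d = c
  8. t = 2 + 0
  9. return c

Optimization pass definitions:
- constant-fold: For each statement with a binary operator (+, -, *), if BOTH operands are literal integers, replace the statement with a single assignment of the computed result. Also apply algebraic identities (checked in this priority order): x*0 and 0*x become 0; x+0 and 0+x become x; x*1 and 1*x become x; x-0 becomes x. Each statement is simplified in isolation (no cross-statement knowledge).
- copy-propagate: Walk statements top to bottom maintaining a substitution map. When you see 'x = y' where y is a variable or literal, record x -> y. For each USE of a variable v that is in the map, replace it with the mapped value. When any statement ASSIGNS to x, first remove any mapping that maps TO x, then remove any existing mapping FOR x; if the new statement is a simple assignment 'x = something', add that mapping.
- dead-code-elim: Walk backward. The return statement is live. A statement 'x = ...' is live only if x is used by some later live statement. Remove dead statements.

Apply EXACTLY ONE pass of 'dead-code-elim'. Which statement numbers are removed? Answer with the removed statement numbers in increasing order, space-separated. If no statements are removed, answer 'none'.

Backward liveness scan:
Stmt 1 'x = 3': KEEP (x is live); live-in = []
Stmt 2 'u = 1 + 2': DEAD (u not in live set ['x'])
Stmt 3 'y = x * 6': KEEP (y is live); live-in = ['x']
Stmt 4 'z = 7': DEAD (z not in live set ['y'])
Stmt 5 'c = y + 0': KEEP (c is live); live-in = ['y']
Stmt 6 'a = 2 * 1': DEAD (a not in live set ['c'])
Stmt 7 'd = c': DEAD (d not in live set ['c'])
Stmt 8 't = 2 + 0': DEAD (t not in live set ['c'])
Stmt 9 'return c': KEEP (return); live-in = ['c']
Removed statement numbers: [2, 4, 6, 7, 8]
Surviving IR:
  x = 3
  y = x * 6
  c = y + 0
  return c

Answer: 2 4 6 7 8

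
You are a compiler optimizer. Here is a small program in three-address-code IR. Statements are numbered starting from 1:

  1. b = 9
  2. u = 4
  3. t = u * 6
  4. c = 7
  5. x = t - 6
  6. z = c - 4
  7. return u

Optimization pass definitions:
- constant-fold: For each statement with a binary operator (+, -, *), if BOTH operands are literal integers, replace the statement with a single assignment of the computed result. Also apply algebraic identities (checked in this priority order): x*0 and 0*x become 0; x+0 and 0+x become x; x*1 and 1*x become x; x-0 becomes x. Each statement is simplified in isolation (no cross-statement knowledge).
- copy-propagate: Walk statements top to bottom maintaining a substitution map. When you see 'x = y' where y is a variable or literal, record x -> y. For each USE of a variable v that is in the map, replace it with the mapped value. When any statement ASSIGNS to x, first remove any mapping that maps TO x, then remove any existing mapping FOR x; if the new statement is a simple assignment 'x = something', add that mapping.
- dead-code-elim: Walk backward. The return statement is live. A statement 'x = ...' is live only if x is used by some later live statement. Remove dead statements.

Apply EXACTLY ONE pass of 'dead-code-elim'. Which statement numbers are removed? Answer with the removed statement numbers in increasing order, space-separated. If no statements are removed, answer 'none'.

Backward liveness scan:
Stmt 1 'b = 9': DEAD (b not in live set [])
Stmt 2 'u = 4': KEEP (u is live); live-in = []
Stmt 3 't = u * 6': DEAD (t not in live set ['u'])
Stmt 4 'c = 7': DEAD (c not in live set ['u'])
Stmt 5 'x = t - 6': DEAD (x not in live set ['u'])
Stmt 6 'z = c - 4': DEAD (z not in live set ['u'])
Stmt 7 'return u': KEEP (return); live-in = ['u']
Removed statement numbers: [1, 3, 4, 5, 6]
Surviving IR:
  u = 4
  return u

Answer: 1 3 4 5 6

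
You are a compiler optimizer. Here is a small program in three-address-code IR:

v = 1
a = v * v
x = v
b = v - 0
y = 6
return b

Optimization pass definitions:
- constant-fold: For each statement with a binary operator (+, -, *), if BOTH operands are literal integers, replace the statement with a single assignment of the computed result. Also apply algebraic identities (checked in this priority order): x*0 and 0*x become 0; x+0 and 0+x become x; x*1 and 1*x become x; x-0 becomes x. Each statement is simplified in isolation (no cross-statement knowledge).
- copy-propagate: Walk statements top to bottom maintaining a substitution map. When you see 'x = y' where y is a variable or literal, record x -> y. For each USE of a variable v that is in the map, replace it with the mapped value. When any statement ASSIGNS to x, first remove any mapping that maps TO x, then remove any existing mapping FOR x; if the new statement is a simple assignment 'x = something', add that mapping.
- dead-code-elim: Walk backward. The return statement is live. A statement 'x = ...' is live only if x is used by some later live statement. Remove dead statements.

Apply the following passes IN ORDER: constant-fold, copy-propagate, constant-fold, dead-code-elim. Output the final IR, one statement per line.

Initial IR:
  v = 1
  a = v * v
  x = v
  b = v - 0
  y = 6
  return b
After constant-fold (6 stmts):
  v = 1
  a = v * v
  x = v
  b = v
  y = 6
  return b
After copy-propagate (6 stmts):
  v = 1
  a = 1 * 1
  x = 1
  b = 1
  y = 6
  return 1
After constant-fold (6 stmts):
  v = 1
  a = 1
  x = 1
  b = 1
  y = 6
  return 1
After dead-code-elim (1 stmts):
  return 1

Answer: return 1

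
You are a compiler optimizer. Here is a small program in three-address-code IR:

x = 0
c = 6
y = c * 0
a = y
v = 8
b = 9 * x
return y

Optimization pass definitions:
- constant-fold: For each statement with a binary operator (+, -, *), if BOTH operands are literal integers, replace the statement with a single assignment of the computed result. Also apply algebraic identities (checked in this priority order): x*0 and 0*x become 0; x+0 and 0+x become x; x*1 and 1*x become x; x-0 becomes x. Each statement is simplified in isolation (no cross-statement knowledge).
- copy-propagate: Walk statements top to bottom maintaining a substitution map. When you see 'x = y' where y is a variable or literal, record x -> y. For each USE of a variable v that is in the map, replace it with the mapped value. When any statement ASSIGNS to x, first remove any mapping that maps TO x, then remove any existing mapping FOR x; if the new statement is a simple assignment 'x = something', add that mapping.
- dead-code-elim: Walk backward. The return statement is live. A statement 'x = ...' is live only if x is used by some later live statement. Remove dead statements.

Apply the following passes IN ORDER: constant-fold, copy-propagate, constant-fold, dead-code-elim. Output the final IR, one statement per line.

Initial IR:
  x = 0
  c = 6
  y = c * 0
  a = y
  v = 8
  b = 9 * x
  return y
After constant-fold (7 stmts):
  x = 0
  c = 6
  y = 0
  a = y
  v = 8
  b = 9 * x
  return y
After copy-propagate (7 stmts):
  x = 0
  c = 6
  y = 0
  a = 0
  v = 8
  b = 9 * 0
  return 0
After constant-fold (7 stmts):
  x = 0
  c = 6
  y = 0
  a = 0
  v = 8
  b = 0
  return 0
After dead-code-elim (1 stmts):
  return 0

Answer: return 0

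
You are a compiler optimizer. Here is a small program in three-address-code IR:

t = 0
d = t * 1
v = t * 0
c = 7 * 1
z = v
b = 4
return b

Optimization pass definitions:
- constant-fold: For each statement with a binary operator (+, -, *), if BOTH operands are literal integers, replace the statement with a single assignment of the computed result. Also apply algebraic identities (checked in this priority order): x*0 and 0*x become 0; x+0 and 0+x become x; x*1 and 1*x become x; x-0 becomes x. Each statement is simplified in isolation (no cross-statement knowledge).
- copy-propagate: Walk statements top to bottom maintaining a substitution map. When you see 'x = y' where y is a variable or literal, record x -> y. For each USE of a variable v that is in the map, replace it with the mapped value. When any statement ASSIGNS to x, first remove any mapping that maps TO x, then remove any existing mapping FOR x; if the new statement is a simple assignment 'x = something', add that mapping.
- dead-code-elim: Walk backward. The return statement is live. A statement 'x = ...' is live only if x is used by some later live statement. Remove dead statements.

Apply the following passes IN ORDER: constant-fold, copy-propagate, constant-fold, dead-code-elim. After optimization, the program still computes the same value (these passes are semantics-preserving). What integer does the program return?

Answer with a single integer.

Answer: 4

Derivation:
Initial IR:
  t = 0
  d = t * 1
  v = t * 0
  c = 7 * 1
  z = v
  b = 4
  return b
After constant-fold (7 stmts):
  t = 0
  d = t
  v = 0
  c = 7
  z = v
  b = 4
  return b
After copy-propagate (7 stmts):
  t = 0
  d = 0
  v = 0
  c = 7
  z = 0
  b = 4
  return 4
After constant-fold (7 stmts):
  t = 0
  d = 0
  v = 0
  c = 7
  z = 0
  b = 4
  return 4
After dead-code-elim (1 stmts):
  return 4
Evaluate:
  t = 0  =>  t = 0
  d = t * 1  =>  d = 0
  v = t * 0  =>  v = 0
  c = 7 * 1  =>  c = 7
  z = v  =>  z = 0
  b = 4  =>  b = 4
  return b = 4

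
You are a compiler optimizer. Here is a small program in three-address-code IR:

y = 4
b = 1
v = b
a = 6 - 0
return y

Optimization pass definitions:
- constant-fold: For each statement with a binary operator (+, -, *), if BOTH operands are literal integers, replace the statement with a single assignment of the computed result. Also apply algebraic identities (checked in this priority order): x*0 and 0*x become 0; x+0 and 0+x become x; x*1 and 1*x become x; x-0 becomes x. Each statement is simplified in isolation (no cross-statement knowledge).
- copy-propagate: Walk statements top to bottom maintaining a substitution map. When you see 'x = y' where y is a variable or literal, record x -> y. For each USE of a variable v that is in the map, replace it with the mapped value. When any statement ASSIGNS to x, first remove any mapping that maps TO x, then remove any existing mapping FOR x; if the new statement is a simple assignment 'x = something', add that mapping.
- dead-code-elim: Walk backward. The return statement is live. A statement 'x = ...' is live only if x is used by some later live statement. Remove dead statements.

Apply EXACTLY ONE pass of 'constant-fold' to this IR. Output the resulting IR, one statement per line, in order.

Applying constant-fold statement-by-statement:
  [1] y = 4  (unchanged)
  [2] b = 1  (unchanged)
  [3] v = b  (unchanged)
  [4] a = 6 - 0  -> a = 6
  [5] return y  (unchanged)
Result (5 stmts):
  y = 4
  b = 1
  v = b
  a = 6
  return y

Answer: y = 4
b = 1
v = b
a = 6
return y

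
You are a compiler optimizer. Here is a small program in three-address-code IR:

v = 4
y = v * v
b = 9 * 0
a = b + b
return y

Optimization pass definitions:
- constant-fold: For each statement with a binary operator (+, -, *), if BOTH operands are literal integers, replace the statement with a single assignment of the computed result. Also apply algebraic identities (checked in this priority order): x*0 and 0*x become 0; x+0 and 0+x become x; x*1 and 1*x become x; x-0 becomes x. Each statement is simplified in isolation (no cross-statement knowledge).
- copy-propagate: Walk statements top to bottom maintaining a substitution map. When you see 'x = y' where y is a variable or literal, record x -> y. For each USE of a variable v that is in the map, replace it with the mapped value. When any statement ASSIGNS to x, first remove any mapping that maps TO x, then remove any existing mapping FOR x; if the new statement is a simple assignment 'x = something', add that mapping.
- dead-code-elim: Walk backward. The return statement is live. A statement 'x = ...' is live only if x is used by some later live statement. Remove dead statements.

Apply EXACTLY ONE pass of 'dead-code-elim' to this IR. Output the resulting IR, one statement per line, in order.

Answer: v = 4
y = v * v
return y

Derivation:
Applying dead-code-elim statement-by-statement:
  [5] return y  -> KEEP (return); live=['y']
  [4] a = b + b  -> DEAD (a not live)
  [3] b = 9 * 0  -> DEAD (b not live)
  [2] y = v * v  -> KEEP; live=['v']
  [1] v = 4  -> KEEP; live=[]
Result (3 stmts):
  v = 4
  y = v * v
  return y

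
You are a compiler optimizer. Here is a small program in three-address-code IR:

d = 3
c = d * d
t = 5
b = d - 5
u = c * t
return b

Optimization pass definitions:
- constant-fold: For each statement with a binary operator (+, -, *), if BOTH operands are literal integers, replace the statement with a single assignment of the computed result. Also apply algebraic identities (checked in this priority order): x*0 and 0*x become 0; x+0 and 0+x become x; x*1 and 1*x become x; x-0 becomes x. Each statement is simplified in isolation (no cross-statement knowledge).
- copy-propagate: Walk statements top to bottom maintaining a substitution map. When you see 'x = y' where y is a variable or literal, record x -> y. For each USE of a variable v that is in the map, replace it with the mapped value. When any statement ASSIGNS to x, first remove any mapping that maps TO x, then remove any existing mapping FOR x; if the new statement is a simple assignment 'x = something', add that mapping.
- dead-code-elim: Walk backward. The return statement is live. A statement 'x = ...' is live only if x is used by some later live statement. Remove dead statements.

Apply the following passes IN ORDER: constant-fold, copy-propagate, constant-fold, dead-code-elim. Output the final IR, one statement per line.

Initial IR:
  d = 3
  c = d * d
  t = 5
  b = d - 5
  u = c * t
  return b
After constant-fold (6 stmts):
  d = 3
  c = d * d
  t = 5
  b = d - 5
  u = c * t
  return b
After copy-propagate (6 stmts):
  d = 3
  c = 3 * 3
  t = 5
  b = 3 - 5
  u = c * 5
  return b
After constant-fold (6 stmts):
  d = 3
  c = 9
  t = 5
  b = -2
  u = c * 5
  return b
After dead-code-elim (2 stmts):
  b = -2
  return b

Answer: b = -2
return b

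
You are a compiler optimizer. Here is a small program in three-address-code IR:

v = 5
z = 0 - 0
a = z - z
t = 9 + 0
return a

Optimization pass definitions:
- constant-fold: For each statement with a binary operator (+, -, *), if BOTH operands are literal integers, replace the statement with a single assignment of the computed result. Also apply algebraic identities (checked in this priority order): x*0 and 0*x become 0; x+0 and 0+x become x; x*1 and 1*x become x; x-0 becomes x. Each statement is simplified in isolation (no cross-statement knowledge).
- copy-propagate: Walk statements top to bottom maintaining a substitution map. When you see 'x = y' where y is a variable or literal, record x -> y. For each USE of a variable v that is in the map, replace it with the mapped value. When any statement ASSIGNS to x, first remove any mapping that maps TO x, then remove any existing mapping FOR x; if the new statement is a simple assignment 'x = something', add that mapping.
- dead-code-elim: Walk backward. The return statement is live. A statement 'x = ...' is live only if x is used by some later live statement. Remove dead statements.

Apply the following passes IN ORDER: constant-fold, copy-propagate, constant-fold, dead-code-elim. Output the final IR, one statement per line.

Answer: a = 0
return a

Derivation:
Initial IR:
  v = 5
  z = 0 - 0
  a = z - z
  t = 9 + 0
  return a
After constant-fold (5 stmts):
  v = 5
  z = 0
  a = z - z
  t = 9
  return a
After copy-propagate (5 stmts):
  v = 5
  z = 0
  a = 0 - 0
  t = 9
  return a
After constant-fold (5 stmts):
  v = 5
  z = 0
  a = 0
  t = 9
  return a
After dead-code-elim (2 stmts):
  a = 0
  return a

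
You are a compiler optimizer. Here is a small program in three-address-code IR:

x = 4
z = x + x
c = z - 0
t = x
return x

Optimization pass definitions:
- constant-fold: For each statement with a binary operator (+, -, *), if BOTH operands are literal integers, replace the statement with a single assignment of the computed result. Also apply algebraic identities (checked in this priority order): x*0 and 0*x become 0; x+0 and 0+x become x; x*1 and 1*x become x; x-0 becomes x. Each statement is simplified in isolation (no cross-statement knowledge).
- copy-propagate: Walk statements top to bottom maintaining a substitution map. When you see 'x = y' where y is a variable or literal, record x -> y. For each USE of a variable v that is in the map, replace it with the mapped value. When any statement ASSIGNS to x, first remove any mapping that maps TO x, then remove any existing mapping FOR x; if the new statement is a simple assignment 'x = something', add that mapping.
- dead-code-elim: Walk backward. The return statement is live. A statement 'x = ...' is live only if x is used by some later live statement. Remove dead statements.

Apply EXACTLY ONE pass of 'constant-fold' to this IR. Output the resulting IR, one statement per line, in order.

Answer: x = 4
z = x + x
c = z
t = x
return x

Derivation:
Applying constant-fold statement-by-statement:
  [1] x = 4  (unchanged)
  [2] z = x + x  (unchanged)
  [3] c = z - 0  -> c = z
  [4] t = x  (unchanged)
  [5] return x  (unchanged)
Result (5 stmts):
  x = 4
  z = x + x
  c = z
  t = x
  return x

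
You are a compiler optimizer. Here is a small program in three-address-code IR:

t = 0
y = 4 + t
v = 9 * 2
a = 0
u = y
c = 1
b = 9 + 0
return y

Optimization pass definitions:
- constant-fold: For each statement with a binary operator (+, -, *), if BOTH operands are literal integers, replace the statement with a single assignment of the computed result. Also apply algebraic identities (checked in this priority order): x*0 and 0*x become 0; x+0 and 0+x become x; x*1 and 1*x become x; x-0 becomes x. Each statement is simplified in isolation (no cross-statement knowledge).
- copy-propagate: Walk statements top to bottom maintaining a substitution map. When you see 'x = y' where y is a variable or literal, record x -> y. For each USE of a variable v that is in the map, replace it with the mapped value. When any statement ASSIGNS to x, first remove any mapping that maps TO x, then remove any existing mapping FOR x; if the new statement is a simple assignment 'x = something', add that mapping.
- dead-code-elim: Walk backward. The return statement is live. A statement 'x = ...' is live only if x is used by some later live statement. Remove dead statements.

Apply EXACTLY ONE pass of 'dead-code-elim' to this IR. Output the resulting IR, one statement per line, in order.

Answer: t = 0
y = 4 + t
return y

Derivation:
Applying dead-code-elim statement-by-statement:
  [8] return y  -> KEEP (return); live=['y']
  [7] b = 9 + 0  -> DEAD (b not live)
  [6] c = 1  -> DEAD (c not live)
  [5] u = y  -> DEAD (u not live)
  [4] a = 0  -> DEAD (a not live)
  [3] v = 9 * 2  -> DEAD (v not live)
  [2] y = 4 + t  -> KEEP; live=['t']
  [1] t = 0  -> KEEP; live=[]
Result (3 stmts):
  t = 0
  y = 4 + t
  return y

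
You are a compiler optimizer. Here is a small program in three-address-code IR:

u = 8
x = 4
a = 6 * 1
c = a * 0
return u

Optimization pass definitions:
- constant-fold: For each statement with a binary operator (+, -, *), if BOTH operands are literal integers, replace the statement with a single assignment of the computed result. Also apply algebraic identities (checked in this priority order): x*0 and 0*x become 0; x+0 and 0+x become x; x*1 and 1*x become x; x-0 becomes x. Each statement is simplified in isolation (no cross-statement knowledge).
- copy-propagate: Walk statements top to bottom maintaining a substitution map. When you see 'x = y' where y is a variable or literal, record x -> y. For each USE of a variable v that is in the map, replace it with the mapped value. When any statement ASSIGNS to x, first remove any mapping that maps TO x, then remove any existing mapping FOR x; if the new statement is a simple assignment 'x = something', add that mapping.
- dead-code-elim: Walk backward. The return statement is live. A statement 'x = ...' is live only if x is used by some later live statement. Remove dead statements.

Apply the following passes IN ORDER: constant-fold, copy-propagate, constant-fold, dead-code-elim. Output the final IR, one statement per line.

Answer: return 8

Derivation:
Initial IR:
  u = 8
  x = 4
  a = 6 * 1
  c = a * 0
  return u
After constant-fold (5 stmts):
  u = 8
  x = 4
  a = 6
  c = 0
  return u
After copy-propagate (5 stmts):
  u = 8
  x = 4
  a = 6
  c = 0
  return 8
After constant-fold (5 stmts):
  u = 8
  x = 4
  a = 6
  c = 0
  return 8
After dead-code-elim (1 stmts):
  return 8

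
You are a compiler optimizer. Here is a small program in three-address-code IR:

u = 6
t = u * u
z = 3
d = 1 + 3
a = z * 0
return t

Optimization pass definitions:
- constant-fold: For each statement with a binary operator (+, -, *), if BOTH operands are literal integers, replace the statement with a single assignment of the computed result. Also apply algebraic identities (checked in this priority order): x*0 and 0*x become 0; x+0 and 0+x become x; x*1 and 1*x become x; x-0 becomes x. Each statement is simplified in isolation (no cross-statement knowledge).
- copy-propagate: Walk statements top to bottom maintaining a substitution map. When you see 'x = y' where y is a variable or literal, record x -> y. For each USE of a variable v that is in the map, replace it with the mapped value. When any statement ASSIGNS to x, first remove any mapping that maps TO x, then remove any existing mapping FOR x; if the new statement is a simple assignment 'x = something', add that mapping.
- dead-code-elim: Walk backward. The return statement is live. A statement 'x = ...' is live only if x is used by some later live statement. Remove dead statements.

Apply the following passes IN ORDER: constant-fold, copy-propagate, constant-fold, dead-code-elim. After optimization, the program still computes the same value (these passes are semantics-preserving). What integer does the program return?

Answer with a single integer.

Answer: 36

Derivation:
Initial IR:
  u = 6
  t = u * u
  z = 3
  d = 1 + 3
  a = z * 0
  return t
After constant-fold (6 stmts):
  u = 6
  t = u * u
  z = 3
  d = 4
  a = 0
  return t
After copy-propagate (6 stmts):
  u = 6
  t = 6 * 6
  z = 3
  d = 4
  a = 0
  return t
After constant-fold (6 stmts):
  u = 6
  t = 36
  z = 3
  d = 4
  a = 0
  return t
After dead-code-elim (2 stmts):
  t = 36
  return t
Evaluate:
  u = 6  =>  u = 6
  t = u * u  =>  t = 36
  z = 3  =>  z = 3
  d = 1 + 3  =>  d = 4
  a = z * 0  =>  a = 0
  return t = 36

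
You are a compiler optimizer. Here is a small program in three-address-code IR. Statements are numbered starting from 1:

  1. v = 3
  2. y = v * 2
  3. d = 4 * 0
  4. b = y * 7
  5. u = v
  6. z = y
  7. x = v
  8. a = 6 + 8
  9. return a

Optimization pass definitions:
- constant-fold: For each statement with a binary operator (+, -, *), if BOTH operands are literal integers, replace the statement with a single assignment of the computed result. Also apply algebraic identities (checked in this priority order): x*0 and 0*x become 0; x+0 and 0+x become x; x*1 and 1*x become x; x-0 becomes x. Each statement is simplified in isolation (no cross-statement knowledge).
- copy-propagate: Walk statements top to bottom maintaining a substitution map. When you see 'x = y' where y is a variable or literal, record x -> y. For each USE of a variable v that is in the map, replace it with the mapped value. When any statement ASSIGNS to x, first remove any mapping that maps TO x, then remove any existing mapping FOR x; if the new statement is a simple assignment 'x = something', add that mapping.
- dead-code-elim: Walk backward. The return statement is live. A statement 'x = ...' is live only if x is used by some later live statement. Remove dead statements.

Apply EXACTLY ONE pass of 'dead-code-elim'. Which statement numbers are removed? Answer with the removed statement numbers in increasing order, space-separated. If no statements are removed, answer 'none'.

Answer: 1 2 3 4 5 6 7

Derivation:
Backward liveness scan:
Stmt 1 'v = 3': DEAD (v not in live set [])
Stmt 2 'y = v * 2': DEAD (y not in live set [])
Stmt 3 'd = 4 * 0': DEAD (d not in live set [])
Stmt 4 'b = y * 7': DEAD (b not in live set [])
Stmt 5 'u = v': DEAD (u not in live set [])
Stmt 6 'z = y': DEAD (z not in live set [])
Stmt 7 'x = v': DEAD (x not in live set [])
Stmt 8 'a = 6 + 8': KEEP (a is live); live-in = []
Stmt 9 'return a': KEEP (return); live-in = ['a']
Removed statement numbers: [1, 2, 3, 4, 5, 6, 7]
Surviving IR:
  a = 6 + 8
  return a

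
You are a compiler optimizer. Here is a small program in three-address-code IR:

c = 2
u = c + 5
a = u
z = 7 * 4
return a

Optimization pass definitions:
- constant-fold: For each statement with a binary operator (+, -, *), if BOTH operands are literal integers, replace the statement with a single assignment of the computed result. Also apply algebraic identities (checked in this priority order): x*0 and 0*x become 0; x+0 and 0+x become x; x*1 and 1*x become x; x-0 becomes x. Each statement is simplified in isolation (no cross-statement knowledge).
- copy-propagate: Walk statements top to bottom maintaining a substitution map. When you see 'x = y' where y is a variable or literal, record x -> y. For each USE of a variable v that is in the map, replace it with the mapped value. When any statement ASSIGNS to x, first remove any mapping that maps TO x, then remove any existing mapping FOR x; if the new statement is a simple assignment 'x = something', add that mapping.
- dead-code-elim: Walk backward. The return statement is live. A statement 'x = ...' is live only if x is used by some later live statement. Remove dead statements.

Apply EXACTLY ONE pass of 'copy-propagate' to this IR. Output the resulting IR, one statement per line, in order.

Applying copy-propagate statement-by-statement:
  [1] c = 2  (unchanged)
  [2] u = c + 5  -> u = 2 + 5
  [3] a = u  (unchanged)
  [4] z = 7 * 4  (unchanged)
  [5] return a  -> return u
Result (5 stmts):
  c = 2
  u = 2 + 5
  a = u
  z = 7 * 4
  return u

Answer: c = 2
u = 2 + 5
a = u
z = 7 * 4
return u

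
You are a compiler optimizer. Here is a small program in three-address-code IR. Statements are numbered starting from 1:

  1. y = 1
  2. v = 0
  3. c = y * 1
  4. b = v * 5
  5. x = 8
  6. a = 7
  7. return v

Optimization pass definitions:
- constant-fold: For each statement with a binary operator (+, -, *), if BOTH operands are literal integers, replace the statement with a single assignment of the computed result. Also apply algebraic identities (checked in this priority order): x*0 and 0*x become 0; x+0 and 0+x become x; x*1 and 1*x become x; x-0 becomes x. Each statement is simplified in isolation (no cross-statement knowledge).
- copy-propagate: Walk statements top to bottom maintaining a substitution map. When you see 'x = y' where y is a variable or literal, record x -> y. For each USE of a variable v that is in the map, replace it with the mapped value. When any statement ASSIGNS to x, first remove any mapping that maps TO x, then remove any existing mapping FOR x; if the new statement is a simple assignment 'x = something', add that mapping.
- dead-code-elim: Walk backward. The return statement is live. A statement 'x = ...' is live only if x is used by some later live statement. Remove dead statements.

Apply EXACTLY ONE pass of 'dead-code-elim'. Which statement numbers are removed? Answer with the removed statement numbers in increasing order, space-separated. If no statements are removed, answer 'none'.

Answer: 1 3 4 5 6

Derivation:
Backward liveness scan:
Stmt 1 'y = 1': DEAD (y not in live set [])
Stmt 2 'v = 0': KEEP (v is live); live-in = []
Stmt 3 'c = y * 1': DEAD (c not in live set ['v'])
Stmt 4 'b = v * 5': DEAD (b not in live set ['v'])
Stmt 5 'x = 8': DEAD (x not in live set ['v'])
Stmt 6 'a = 7': DEAD (a not in live set ['v'])
Stmt 7 'return v': KEEP (return); live-in = ['v']
Removed statement numbers: [1, 3, 4, 5, 6]
Surviving IR:
  v = 0
  return v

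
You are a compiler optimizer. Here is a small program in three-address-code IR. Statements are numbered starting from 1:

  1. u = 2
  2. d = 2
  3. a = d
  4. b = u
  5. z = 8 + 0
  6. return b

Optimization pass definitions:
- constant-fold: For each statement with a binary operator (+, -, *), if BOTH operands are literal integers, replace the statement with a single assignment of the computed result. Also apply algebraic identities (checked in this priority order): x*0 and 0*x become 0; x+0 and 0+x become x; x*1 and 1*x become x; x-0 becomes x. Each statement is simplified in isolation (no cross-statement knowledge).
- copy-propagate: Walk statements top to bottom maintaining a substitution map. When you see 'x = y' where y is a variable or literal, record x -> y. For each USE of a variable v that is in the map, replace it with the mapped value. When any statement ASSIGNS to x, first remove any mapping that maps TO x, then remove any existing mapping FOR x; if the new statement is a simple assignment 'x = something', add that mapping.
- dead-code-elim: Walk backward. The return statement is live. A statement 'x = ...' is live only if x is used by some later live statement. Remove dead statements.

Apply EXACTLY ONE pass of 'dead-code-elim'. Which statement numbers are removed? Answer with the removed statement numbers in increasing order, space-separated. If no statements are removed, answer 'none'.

Backward liveness scan:
Stmt 1 'u = 2': KEEP (u is live); live-in = []
Stmt 2 'd = 2': DEAD (d not in live set ['u'])
Stmt 3 'a = d': DEAD (a not in live set ['u'])
Stmt 4 'b = u': KEEP (b is live); live-in = ['u']
Stmt 5 'z = 8 + 0': DEAD (z not in live set ['b'])
Stmt 6 'return b': KEEP (return); live-in = ['b']
Removed statement numbers: [2, 3, 5]
Surviving IR:
  u = 2
  b = u
  return b

Answer: 2 3 5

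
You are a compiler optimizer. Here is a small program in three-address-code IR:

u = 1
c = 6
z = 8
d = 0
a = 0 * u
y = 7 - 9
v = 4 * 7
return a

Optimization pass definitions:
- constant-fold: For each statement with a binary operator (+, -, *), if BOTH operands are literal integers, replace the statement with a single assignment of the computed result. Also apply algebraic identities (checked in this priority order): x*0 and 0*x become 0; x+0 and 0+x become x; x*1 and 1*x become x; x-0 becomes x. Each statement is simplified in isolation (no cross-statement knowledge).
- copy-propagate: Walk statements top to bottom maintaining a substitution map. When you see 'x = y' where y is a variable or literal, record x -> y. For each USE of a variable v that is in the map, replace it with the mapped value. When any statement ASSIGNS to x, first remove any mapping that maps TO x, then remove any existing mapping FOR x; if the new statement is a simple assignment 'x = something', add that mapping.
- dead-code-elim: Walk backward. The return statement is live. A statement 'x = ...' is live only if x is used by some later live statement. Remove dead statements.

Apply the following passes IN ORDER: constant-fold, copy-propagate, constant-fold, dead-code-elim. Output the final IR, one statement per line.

Initial IR:
  u = 1
  c = 6
  z = 8
  d = 0
  a = 0 * u
  y = 7 - 9
  v = 4 * 7
  return a
After constant-fold (8 stmts):
  u = 1
  c = 6
  z = 8
  d = 0
  a = 0
  y = -2
  v = 28
  return a
After copy-propagate (8 stmts):
  u = 1
  c = 6
  z = 8
  d = 0
  a = 0
  y = -2
  v = 28
  return 0
After constant-fold (8 stmts):
  u = 1
  c = 6
  z = 8
  d = 0
  a = 0
  y = -2
  v = 28
  return 0
After dead-code-elim (1 stmts):
  return 0

Answer: return 0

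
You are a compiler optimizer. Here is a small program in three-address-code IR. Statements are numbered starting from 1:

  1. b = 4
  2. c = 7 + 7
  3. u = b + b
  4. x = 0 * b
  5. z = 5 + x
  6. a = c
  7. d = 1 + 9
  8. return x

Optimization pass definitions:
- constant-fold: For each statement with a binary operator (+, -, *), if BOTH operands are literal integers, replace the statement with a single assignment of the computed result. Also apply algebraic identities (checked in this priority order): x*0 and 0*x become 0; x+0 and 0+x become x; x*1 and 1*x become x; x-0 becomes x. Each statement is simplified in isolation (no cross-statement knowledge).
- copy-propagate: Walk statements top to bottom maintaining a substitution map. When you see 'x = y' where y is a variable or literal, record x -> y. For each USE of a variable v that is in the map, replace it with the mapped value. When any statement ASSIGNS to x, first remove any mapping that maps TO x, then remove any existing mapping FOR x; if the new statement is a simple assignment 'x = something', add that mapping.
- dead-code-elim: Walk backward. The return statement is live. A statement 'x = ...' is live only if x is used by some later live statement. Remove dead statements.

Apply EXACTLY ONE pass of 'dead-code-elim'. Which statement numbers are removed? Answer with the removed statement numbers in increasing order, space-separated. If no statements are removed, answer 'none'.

Backward liveness scan:
Stmt 1 'b = 4': KEEP (b is live); live-in = []
Stmt 2 'c = 7 + 7': DEAD (c not in live set ['b'])
Stmt 3 'u = b + b': DEAD (u not in live set ['b'])
Stmt 4 'x = 0 * b': KEEP (x is live); live-in = ['b']
Stmt 5 'z = 5 + x': DEAD (z not in live set ['x'])
Stmt 6 'a = c': DEAD (a not in live set ['x'])
Stmt 7 'd = 1 + 9': DEAD (d not in live set ['x'])
Stmt 8 'return x': KEEP (return); live-in = ['x']
Removed statement numbers: [2, 3, 5, 6, 7]
Surviving IR:
  b = 4
  x = 0 * b
  return x

Answer: 2 3 5 6 7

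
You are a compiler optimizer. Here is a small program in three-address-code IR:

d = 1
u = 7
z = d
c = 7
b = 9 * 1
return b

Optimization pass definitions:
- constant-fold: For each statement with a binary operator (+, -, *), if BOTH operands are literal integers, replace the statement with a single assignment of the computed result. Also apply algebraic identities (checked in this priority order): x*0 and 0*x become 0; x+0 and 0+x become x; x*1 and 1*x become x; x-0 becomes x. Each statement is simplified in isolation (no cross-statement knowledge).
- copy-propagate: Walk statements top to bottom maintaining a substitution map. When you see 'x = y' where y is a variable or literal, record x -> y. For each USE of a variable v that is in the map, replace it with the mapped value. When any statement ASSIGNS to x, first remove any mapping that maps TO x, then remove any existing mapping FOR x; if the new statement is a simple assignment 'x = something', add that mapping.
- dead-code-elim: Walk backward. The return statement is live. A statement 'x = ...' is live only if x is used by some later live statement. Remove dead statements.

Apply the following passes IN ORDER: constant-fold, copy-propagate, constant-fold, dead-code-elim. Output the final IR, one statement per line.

Answer: return 9

Derivation:
Initial IR:
  d = 1
  u = 7
  z = d
  c = 7
  b = 9 * 1
  return b
After constant-fold (6 stmts):
  d = 1
  u = 7
  z = d
  c = 7
  b = 9
  return b
After copy-propagate (6 stmts):
  d = 1
  u = 7
  z = 1
  c = 7
  b = 9
  return 9
After constant-fold (6 stmts):
  d = 1
  u = 7
  z = 1
  c = 7
  b = 9
  return 9
After dead-code-elim (1 stmts):
  return 9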